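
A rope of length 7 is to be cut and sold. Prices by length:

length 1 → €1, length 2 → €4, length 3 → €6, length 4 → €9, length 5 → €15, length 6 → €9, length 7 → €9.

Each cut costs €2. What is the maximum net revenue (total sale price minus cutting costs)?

Consider every possible first cut. v[k] is the best of p[i]+v[k−i] over all sellable i≤k, charging 2 whenever i<k.
v[1] = 1
v[2] = 4
v[3] = 6
v[4] = 9
v[5] = 15
v[6] = 14  (first piece 1, then v[5]=15)
v[7] = 17  (first piece 2, then v[5]=15)
One optimal plan: pieces 5 + 2 (1 cut) → €19 − €2 = €17.

17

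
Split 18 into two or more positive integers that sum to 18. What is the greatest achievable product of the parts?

Let g[k] be the best product for length k (with at least one cut). For each first piece i, the rest contributes max(k−i, g[k−i]).
g[2] = 1·max(1,0) = 1·1 = 1
g[3] = 1·max(2,1) = 1·2 = 2
g[4] = 2·max(2,1) = 2·2 = 4
g[5] = 2·max(3,2) = 2·3 = 6
g[6] = 3·max(3,2) = 3·3 = 9
g[7] = 2·max(5,6) = 2·6 = 12
g[8] = 2·max(6,9) = 2·9 = 18
g[9] = 3·max(6,9) = 3·9 = 27
g[10] = 2·max(8,18) = 2·18 = 36
g[11] = 2·max(9,27) = 2·27 = 54
g[12] = 3·max(9,27) = 3·27 = 81
g[13] = 2·max(11,54) = 2·54 = 108
g[14] = 2·max(12,81) = 2·81 = 162
g[15] = 3·max(12,81) = 3·81 = 243
g[16] = 2·max(14,162) = 2·162 = 324
g[17] = 2·max(15,243) = 2·243 = 486
g[18] = 3·max(15,243) = 3·243 = 729
One optimal split: 3 + 3 + 3 + 3 + 3 + 3; product 3·3·3·3·3·3 = 729.

729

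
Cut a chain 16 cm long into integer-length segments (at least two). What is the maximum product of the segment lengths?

324

Define f[k] = max over 1≤i<k of i · max(k−i, f[k−i]); the inner max lets the remainder stay uncut if that's better.
Small cases: f[2]=1, f[3]=2, f[4]=4, f[5]=6, f[6]=9, f[7]=12, f[8]=18, f[9]=27, f[10]=36, f[11]=54.
f[12] = max(1·54, 2·36, 3·27, …, 10·2, 11·1) = 81
f[13] = max(1·81, 2·54, 3·36, …, 11·2, 12·1) = 108
f[14] = max(1·108, 2·81, 3·54, …, 12·2, 13·1) = 162
f[15] = max(1·162, 2·108, 3·81, …, 13·2, 14·1) = 243
f[16] = max(1·243, 2·162, 3·108, …, 14·2, 15·1) = 324
One optimal split: 3 + 3 + 3 + 3 + 2 + 2; product 3·3·3·3·2·2 = 324.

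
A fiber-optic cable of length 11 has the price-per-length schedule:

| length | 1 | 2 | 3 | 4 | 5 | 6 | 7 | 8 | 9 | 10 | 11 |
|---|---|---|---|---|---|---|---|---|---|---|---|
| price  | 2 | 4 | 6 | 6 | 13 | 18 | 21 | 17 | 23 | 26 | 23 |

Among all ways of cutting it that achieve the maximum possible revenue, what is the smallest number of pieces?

2

Let r[k] be the best obtainable value from length k. For each k, try every first piece i and keep the best of price[i] + r[k−i].
r[1] = 2
r[2] = max(2+2, 4+0) = 4
r[3] = max(2+4, 4+2, 6+0) = 6
r[4] = max(2+6, 4+4, 6+2, 6+0) = 8
r[5] = max(2+8, 4+6, 6+4, 6+2, 13+0) = 13
r[6] = max(2+13, 4+8, 6+6, 6+4, 13+2, 18+0) = 18
r[7] = max(2+18, 4+13, 6+8, …, 18+2, 21+0) = 21
r[8] = max(2+21, 4+18, 6+13, …, 21+2, 17+0) = 23
r[9] = max(2+23, 4+21, 6+18, …, 17+2, 23+0) = 25
r[10] = max(2+25, 4+23, 6+21, …, 23+2, 26+0) = 27
r[11] = max(2+27, 4+25, 6+23, …, 26+2, 23+0) = 31
Maximum revenue is $31.
Now minimize piece count subject to staying optimal: for each k, pieces[k] = 1 + min over i with p[i]+r[k−i]=r[k] of pieces[k−i].
pieces[8] = 2
pieces[9] = 2
pieces[10] = 2
pieces[11] = 2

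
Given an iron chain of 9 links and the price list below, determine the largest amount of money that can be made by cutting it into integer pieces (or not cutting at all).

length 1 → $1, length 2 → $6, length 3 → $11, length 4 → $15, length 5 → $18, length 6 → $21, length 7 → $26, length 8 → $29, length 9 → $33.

33

Consider every possible first cut. best[k] is the best of p[i]+best[k−i] over all sellable i≤k.
best[1] = 1
best[2] = max(1+1, 6+0) = 6
best[3] = max(1+6, 6+1, 11+0) = 11
best[4] = max(1+11, 6+6, 11+1, 15+0) = 15
best[5] = max(1+15, 6+11, 11+6, 15+1, 18+0) = 18
best[6] = max(1+18, 6+15, 11+11, 15+6, 18+1, 21+0) = 22
best[7] = max(1+22, 6+18, 11+15, …, 21+1, 26+0) = 26
best[8] = max(1+26, 6+22, 11+18, …, 26+1, 29+0) = 30
best[9] = max(1+30, 6+26, 11+22, …, 29+1, 33+0) = 33
One optimal cutting: 3 + 3 + 3 → $11 + $11 + $11 = $33.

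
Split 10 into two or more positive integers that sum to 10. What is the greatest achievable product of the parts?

36

Define g[k] = max over 1≤i<k of i · max(k−i, g[k−i]); the inner max lets the remainder stay uncut if that's better.
Small cases: g[2]=1, g[3]=2, g[4]=4, g[5]=6.
g[6] = 3×max(3,2) = 3×3 = 9
g[7] = 2×max(5,6) = 2×6 = 12
g[8] = 2×max(6,9) = 2×9 = 18
g[9] = 3×max(6,9) = 3×9 = 27
g[10] = 2×max(8,18) = 2×18 = 36
One optimal split: 3 + 3 + 2 + 2; product 3×3×2×2 = 36.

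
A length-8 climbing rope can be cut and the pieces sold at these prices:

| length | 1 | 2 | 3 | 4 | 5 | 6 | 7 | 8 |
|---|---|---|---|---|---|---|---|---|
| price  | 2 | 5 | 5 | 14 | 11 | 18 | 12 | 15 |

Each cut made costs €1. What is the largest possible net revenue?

Consider every possible first cut. v[k] is the best of p[i]+v[k−i] over all sellable i≤k, charging 1 whenever i<k.
v[1] = 2
v[2] = 5
v[3] = 6  (first piece 1, then v[2]=5)
v[4] = 14
v[5] = 15  (first piece 1, then v[4]=14)
v[6] = 18  (first piece 2, then v[4]=14)
v[7] = 19  (first piece 1, then v[6]=18)
v[8] = 27  (first piece 4, then v[4]=14)
One optimal plan: pieces 4 + 4 (1 cut) → €28 − €1 = €27.

27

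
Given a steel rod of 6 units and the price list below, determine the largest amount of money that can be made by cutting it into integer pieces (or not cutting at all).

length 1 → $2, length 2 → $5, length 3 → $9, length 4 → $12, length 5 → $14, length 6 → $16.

18

Let v[k] be the best obtainable value from length k. For each k, try every first piece i and keep the best of price[i] + v[k−i].
v[1] = 2
v[2] = max(2+2, 5+0) = 5
v[3] = max(2+5, 5+2, 9+0) = 9
v[4] = max(2+9, 5+5, 9+2, 12+0) = 12
v[5] = max(2+12, 5+9, 9+5, 12+2, 14+0) = 14
v[6] = max(2+14, 5+12, 9+9, 12+5, 14+2, 16+0) = 18
One optimal cutting: 3 + 3 → $9 + $9 = $18.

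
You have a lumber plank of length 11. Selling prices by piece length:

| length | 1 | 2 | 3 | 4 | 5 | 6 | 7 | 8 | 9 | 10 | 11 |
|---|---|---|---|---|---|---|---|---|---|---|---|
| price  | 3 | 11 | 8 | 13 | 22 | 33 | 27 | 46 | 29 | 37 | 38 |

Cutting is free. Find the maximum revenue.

Consider every possible first cut. R[k] is the best of p[i]+R[k−i] over all sellable i≤k.
R[1] = 3
R[2] = 11
R[3] = 14  (first piece 1, then R[2]=11)
R[4] = 22  (first piece 2, then R[2]=11)
R[5] = 25  (first piece 1, then R[4]=22)
R[6] = 33  (first piece 2, then R[4]=22)
R[7] = 36  (first piece 1, then R[6]=33)
R[8] = 46
R[9] = 49  (first piece 1, then R[8]=46)
R[10] = 57  (first piece 2, then R[8]=46)
R[11] = 60  (first piece 1, then R[10]=57)
One optimal cutting: 8 + 2 + 1 → $46 + $11 + $3 = $60.

60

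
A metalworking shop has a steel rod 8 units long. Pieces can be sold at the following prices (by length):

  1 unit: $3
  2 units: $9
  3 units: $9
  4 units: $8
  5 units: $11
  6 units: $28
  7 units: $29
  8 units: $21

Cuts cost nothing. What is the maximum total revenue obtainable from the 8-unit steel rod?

37

Build R[k] bottom-up: R[k] = max over allowed piece i of (p[i] + R[k−i]).
R[1] = 3
R[2] = 9
R[3] = 12  (first piece 1, then R[2]=9)
R[4] = 18  (first piece 2, then R[2]=9)
R[5] = 21  (first piece 1, then R[4]=18)
R[6] = 28
R[7] = 31  (first piece 1, then R[6]=28)
R[8] = 37  (first piece 2, then R[6]=28)
One optimal cutting: 6 + 2 → $28 + $9 = $37.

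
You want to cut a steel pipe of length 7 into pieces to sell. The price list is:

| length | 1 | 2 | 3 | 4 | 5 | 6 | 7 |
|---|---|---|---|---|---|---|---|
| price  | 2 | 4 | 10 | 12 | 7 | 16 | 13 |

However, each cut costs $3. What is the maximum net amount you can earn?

Consider every possible first cut. net[k] is the best of p[i]+net[k−i] over all sellable i≤k, charging 3 whenever i<k.
net[1] = 2
net[2] = max(2+2-3, 4+0) = 4
net[3] = max(2+4-3, 4+2-3, 10+0) = 10
net[4] = max(2+10-3, 4+4-3, 10+2-3, 12+0) = 12
net[5] = max(2+12-3, 4+10-3, 10+4-3, 12+2-3, 7+0) = 11
net[6] = max(2+11-3, 4+12-3, 10+10-3, 12+4-3, 7+2-3, 16+0) = 17
net[7] = max(2+17-3, 4+11-3, 10+12-3, …, 16+2-3, 13+0) = 19
One optimal plan: pieces 4 + 3 (1 cut) → $22 − $3 = $19.

19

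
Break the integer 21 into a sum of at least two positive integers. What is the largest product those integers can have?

2187

Define g[k] = max over 1≤i<k of i · max(k−i, g[k−i]); the inner max lets the remainder stay uncut if that's better.
g[2] = 1·max(1,0) = 1·1 = 1
g[3] = 1·max(2,1) = 1·2 = 2
g[4] = 2·max(2,1) = 2·2 = 4
g[5] = 2·max(3,2) = 2·3 = 6
g[6] = 3·max(3,2) = 3·3 = 9
g[7] = 2·max(5,6) = 2·6 = 12
g[8] = 2·max(6,9) = 2·9 = 18
g[9] = 3·max(6,9) = 3·9 = 27
g[10] = 2·max(8,18) = 2·18 = 36
g[11] = 2·max(9,27) = 2·27 = 54
g[12] = 3·max(9,27) = 3·27 = 81
g[13] = 2·max(11,54) = 2·54 = 108
g[14] = 2·max(12,81) = 2·81 = 162
g[15] = 3·max(12,81) = 3·81 = 243
g[16] = 2·max(14,162) = 2·162 = 324
g[17] = 2·max(15,243) = 2·243 = 486
g[18] = 3·max(15,243) = 3·243 = 729
g[19] = 2·max(17,486) = 2·486 = 972
g[20] = 2·max(18,729) = 2·729 = 1458
g[21] = 3·max(18,729) = 3·729 = 2187
One optimal split: 3 + 3 + 3 + 3 + 3 + 3 + 3; product 3·3·3·3·3·3·3 = 2187.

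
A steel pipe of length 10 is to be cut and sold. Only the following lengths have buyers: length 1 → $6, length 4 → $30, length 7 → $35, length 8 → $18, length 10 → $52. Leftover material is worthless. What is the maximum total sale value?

72

Consider every possible first cut. best[k] is the best of p[i]+best[k−i] over all sellable i≤k.
best[1] = 6
best[2] = 12  (first piece 1, then best[1]=6)
best[3] = 18  (first piece 1, then best[2]=12)
best[4] = max(6+18, 30+0) = 30
best[5] = max(6+30, 30+6) = 36
best[6] = max(6+36, 30+12) = 42
best[7] = max(6+42, 30+18, 35+0) = 48
best[8] = max(6+48, 30+30, 35+6, 18+0) = 60
best[9] = max(6+60, 30+36, 35+12, 18+6) = 66
best[10] = max(6+66, 30+42, 35+18, 18+12, 52+0) = 72
One optimal cutting: 4 + 4 + 1 + 1 → $72.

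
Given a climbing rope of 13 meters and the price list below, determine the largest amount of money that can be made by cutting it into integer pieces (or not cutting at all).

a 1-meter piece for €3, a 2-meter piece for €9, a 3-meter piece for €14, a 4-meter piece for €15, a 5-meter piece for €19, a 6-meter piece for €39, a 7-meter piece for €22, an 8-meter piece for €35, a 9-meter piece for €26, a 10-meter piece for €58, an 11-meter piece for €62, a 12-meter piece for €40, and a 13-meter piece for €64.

81

Consider every possible first cut. r[k] is the best of p[i]+r[k−i] over all sellable i≤k.
r[1] = 3
r[2] = max(3+3, 9+0) = 9
r[3] = max(3+9, 9+3, 14+0) = 14
r[4] = max(3+14, 9+9, 14+3, 15+0) = 18
r[5] = max(3+18, 9+14, 14+9, 15+3, 19+0) = 23
r[6] = max(3+23, 9+18, 14+14, 15+9, 19+3, 39+0) = 39
r[7] = max(3+39, 9+23, 14+18, …, 39+3, 22+0) = 42
r[8] = max(3+42, 9+39, 14+23, …, 22+3, 35+0) = 48
r[9] = max(3+48, 9+42, 14+39, …, 35+3, 26+0) = 53
r[10] = max(3+53, 9+48, 14+42, …, 26+3, 58+0) = 58
r[11] = max(3+58, 9+53, 14+48, …, 58+3, 62+0) = 62
r[12] = max(3+62, 9+58, 14+53, …, 62+3, 40+0) = 78
r[13] = max(3+78, 9+62, 14+58, …, 40+3, 64+0) = 81
One optimal cutting: 6 + 6 + 1 → €39 + €39 + €3 = €81.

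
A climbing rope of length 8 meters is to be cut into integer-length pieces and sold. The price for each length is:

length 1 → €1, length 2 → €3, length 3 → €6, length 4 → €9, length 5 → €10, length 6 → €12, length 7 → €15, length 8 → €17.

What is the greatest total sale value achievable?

18

Consider every possible first cut. r[k] is the best of p[i]+r[k−i] over all sellable i≤k.
r[1] = 1
r[2] = max(1+1, 3+0) = 3
r[3] = max(1+3, 3+1, 6+0) = 6
r[4] = max(1+6, 3+3, 6+1, 9+0) = 9
r[5] = max(1+9, 3+6, 6+3, 9+1, 10+0) = 10
r[6] = max(1+10, 3+9, 6+6, 9+3, 10+1, 12+0) = 12
r[7] = max(1+12, 3+10, 6+9, …, 12+1, 15+0) = 15
r[8] = max(1+15, 3+12, 6+10, …, 15+1, 17+0) = 18
One optimal cutting: 4 + 4 → €9 + €9 = €18.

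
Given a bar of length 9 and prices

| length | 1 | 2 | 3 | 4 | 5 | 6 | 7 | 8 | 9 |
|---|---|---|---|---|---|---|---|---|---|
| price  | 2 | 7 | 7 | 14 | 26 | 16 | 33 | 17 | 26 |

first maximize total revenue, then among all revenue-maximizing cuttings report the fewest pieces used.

2

Let r[k] be the best obtainable value from length k. For each k, try every first piece i and keep the best of price[i] + r[k−i].
r[1] = 2
r[2] = max(2+2, 7+0) = 7
r[3] = max(2+7, 7+2, 7+0) = 9
r[4] = max(2+9, 7+7, 7+2, 14+0) = 14
r[5] = max(2+14, 7+9, 7+7, 14+2, 26+0) = 26
r[6] = max(2+26, 7+14, 7+9, 14+7, 26+2, 16+0) = 28
r[7] = max(2+28, 7+26, 7+14, …, 16+2, 33+0) = 33
r[8] = max(2+33, 7+28, 7+26, …, 33+2, 17+0) = 35
r[9] = max(2+35, 7+33, 7+28, …, 17+2, 26+0) = 40
Maximum revenue is €40.
Now minimize piece count subject to staying optimal: for each k, pieces[k] = 1 + min over i with p[i]+r[k−i]=r[k] of pieces[k−i].
pieces[6] = 2
pieces[7] = 1
pieces[8] = 2
pieces[9] = 2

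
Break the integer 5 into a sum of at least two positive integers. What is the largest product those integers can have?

Define prod[k] = max over 1≤i<k of i · max(k−i, prod[k−i]); the inner max lets the remainder stay uncut if that's better.
prod[2] = 1×max(1,0) = 1×1 = 1
prod[3] = max(1×2, 2×1) = 2
prod[4] = max(1×3, 2×2, 3×1) = 4
prod[5] = max(1×4, 2×3, 3×2, 4×1) = 6
One optimal split: 3 + 2; product 3×2 = 6.

6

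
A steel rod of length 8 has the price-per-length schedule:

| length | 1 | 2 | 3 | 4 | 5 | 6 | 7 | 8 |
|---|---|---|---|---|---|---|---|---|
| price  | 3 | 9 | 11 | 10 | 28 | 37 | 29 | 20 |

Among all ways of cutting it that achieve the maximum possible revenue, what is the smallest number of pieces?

Build r[k] bottom-up: r[k] = max over allowed piece i of (p[i] + r[k−i]).
r[1] = 3
r[2] = 9
r[3] = 12  (first piece 1, then r[2]=9)
r[4] = 18  (first piece 2, then r[2]=9)
r[5] = 28
r[6] = 37
r[7] = 40  (first piece 1, then r[6]=37)
r[8] = 46  (first piece 2, then r[6]=37)
Maximum revenue is $46.
Now minimize piece count subject to staying optimal: for each k, pieces[k] = 1 + min over i with p[i]+r[k−i]=r[k] of pieces[k−i].
pieces[5] = 1
pieces[6] = 1
pieces[7] = 2
pieces[8] = 2

2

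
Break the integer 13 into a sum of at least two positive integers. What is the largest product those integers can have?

108

Fill m[k] for k=2..13: at each k try every first piece i and multiply by the better of (k−i) uncut or m[k−i].
m[2] = 1×max(1,0) = 1×1 = 1
m[3] = 1×max(2,1) = 1×2 = 2
m[4] = 2×max(2,1) = 2×2 = 4
m[5] = 2×max(3,2) = 2×3 = 6
m[6] = 3×max(3,2) = 3×3 = 9
m[7] = 2×max(5,6) = 2×6 = 12
m[8] = 2×max(6,9) = 2×9 = 18
m[9] = 3×max(6,9) = 3×9 = 27
m[10] = 2×max(8,18) = 2×18 = 36
m[11] = 2×max(9,27) = 2×27 = 54
m[12] = 3×max(9,27) = 3×27 = 81
m[13] = 2×max(11,54) = 2×54 = 108
One optimal split: 3 + 3 + 3 + 2 + 2; product 3×3×3×2×2 = 108.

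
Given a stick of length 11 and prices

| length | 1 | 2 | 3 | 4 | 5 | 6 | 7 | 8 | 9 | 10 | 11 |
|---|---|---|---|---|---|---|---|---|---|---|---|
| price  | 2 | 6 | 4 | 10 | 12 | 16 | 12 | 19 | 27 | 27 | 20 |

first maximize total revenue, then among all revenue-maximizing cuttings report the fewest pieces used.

2

Build r[k] bottom-up: r[k] = max over allowed piece i of (p[i] + r[k−i]).
r[1] = 2
r[2] = max(2+2, 6+0) = 6
r[3] = max(2+6, 6+2, 4+0) = 8
r[4] = max(2+8, 6+6, 4+2, 10+0) = 12
r[5] = max(2+12, 6+8, 4+6, 10+2, 12+0) = 14
r[6] = max(2+14, 6+12, 4+8, 10+6, 12+2, 16+0) = 18
r[7] = max(2+18, 6+14, 4+12, …, 16+2, 12+0) = 20
r[8] = max(2+20, 6+18, 4+14, …, 12+2, 19+0) = 24
r[9] = max(2+24, 6+20, 4+18, …, 19+2, 27+0) = 27
r[10] = max(2+27, 6+24, 4+20, …, 27+2, 27+0) = 30
r[11] = max(2+30, 6+27, 4+24, …, 27+2, 20+0) = 33
Maximum revenue is €33.
Now minimize piece count subject to staying optimal: for each k, pieces[k] = 1 + min over i with p[i]+r[k−i]=r[k] of pieces[k−i].
pieces[8] = 4
pieces[9] = 1
pieces[10] = 5
pieces[11] = 2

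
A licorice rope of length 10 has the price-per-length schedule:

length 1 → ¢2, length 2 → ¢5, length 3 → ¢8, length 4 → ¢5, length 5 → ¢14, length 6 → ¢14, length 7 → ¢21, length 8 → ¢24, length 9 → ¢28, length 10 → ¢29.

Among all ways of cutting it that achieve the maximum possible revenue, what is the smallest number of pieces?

2

Let r[k] be the best obtainable value from length k. For each k, try every first piece i and keep the best of price[i] + r[k−i].
r[1] = 2
r[2] = 5
r[3] = 8
r[4] = 10  (first piece 1, then r[3]=8)
r[5] = 14
r[6] = 16  (first piece 1, then r[5]=14)
r[7] = 21
r[8] = 24
r[9] = 28
r[10] = 30  (first piece 1, then r[9]=28)
Maximum revenue is ¢30.
Now minimize piece count subject to staying optimal: for each k, pieces[k] = 1 + min over i with p[i]+r[k−i]=r[k] of pieces[k−i].
pieces[7] = 1
pieces[8] = 1
pieces[9] = 1
pieces[10] = 2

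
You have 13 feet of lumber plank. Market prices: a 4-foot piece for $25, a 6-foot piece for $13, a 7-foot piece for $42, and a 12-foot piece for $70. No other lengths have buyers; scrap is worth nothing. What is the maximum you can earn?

Consider every possible first cut. r[k] is the best of p[i]+r[k−i] over all sellable i≤k.
r[1] = 0
r[2] = 0
r[3] = 0
r[4] = 25
r[5] = 25
r[6] = max(25+0, 13+0) = 25
r[7] = max(25+0, 13+0, 42+0) = 42
r[8] = max(25+25, 13+0, 42+0) = 50
r[9] = max(25+25, 13+0, 42+0) = 50
r[10] = max(25+25, 13+25, 42+0) = 50
r[11] = max(25+42, 13+25, 42+25) = 67
r[12] = max(25+50, 13+25, 42+25, 70+0) = 75
r[13] = max(25+50, 13+42, 42+25, 70+0) = 75
One optimal cutting: pieces 4 + 4 + 4 with 1 foot of scrap → $75.

75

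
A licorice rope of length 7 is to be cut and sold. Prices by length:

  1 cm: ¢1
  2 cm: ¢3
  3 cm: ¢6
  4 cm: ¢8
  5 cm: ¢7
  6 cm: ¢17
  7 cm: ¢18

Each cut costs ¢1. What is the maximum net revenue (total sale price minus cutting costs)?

Let r[k] be the best obtainable value from length k. For each k, try every first piece i and keep the best of price[i] + r[k−i] minus the 1 cut fee when i<k.
r[1] = 1
r[2] = 3
r[3] = 6
r[4] = 8
r[5] = 8  (first piece 1, then r[4]=8)
r[6] = 17
r[7] = 18
Best is to make no cuts and sell whole for ¢18.

18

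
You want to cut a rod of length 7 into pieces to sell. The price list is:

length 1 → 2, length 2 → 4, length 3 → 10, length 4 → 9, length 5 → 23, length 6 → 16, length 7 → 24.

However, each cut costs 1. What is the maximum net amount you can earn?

Let net[k] be the best obtainable value from length k. For each k, try every first piece i and keep the best of price[i] + net[k−i] minus the 1 cut fee when i<k.
net[1] = 2
net[2] = max(2+2-1, 4+0) = 4
net[3] = max(2+4-1, 4+2-1, 10+0) = 10
net[4] = max(2+10-1, 4+4-1, 10+2-1, 9+0) = 11
net[5] = max(2+11-1, 4+10-1, 10+4-1, 9+2-1, 23+0) = 23
net[6] = max(2+23-1, 4+11-1, 10+10-1, 9+4-1, 23+2-1, 16+0) = 24
net[7] = max(2+24-1, 4+23-1, 10+11-1, …, 16+2-1, 24+0) = 26
One optimal plan: pieces 5 + 2 (1 cut) → 27 − 1 = 26.

26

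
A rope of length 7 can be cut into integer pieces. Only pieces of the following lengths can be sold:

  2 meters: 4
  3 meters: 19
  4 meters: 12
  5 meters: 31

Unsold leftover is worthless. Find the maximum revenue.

38

Let r[k] be the best obtainable value from length k. For each k, try every first piece i and keep the best of price[i] + r[k−i].
r[1] = 0
r[2] = 4
r[3] = 19
r[4] = 19
r[5] = 31
r[6] = 38  (first piece 3, then r[3]=19)
r[7] = 38
One optimal cutting: pieces 3 + 3 with 1 meter of scrap → 38.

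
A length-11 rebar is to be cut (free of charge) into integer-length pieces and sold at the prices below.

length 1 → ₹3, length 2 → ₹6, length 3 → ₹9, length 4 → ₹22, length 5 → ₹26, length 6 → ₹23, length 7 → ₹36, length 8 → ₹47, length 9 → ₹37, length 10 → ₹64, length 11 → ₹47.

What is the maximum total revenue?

Let best[k] be the best obtainable value from length k. For each k, try every first piece i and keep the best of price[i] + best[k−i].
best[1] = 3
best[2] = 6  (first piece 1, then best[1]=3)
best[3] = 9  (first piece 1, then best[2]=6)
best[4] = 22
best[5] = 26
best[6] = 29  (first piece 1, then best[5]=26)
best[7] = 36
best[8] = 47
best[9] = 50  (first piece 1, then best[8]=47)
best[10] = 64
best[11] = 67  (first piece 1, then best[10]=64)
One optimal cutting: 10 + 1 → ₹64 + ₹3 = ₹67.

67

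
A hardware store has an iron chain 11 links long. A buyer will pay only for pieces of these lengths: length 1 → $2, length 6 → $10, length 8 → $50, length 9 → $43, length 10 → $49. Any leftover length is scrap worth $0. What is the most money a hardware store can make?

Consider every possible first cut. f[k] is the best of p[i]+f[k−i] over all sellable i≤k.
f[1] = 2
f[2] = 4  (first piece 1, then f[1]=2)
f[3] = 6  (first piece 1, then f[2]=4)
f[4] = 8  (first piece 1, then f[3]=6)
f[5] = 10  (first piece 1, then f[4]=8)
f[6] = 12  (first piece 1, then f[5]=10)
f[7] = 14  (first piece 1, then f[6]=12)
f[8] = 50
f[9] = 52  (first piece 1, then f[8]=50)
f[10] = 54  (first piece 1, then f[9]=52)
f[11] = 56  (first piece 1, then f[10]=54)
One optimal cutting: 8 + 1 + 1 + 1 → $56.

56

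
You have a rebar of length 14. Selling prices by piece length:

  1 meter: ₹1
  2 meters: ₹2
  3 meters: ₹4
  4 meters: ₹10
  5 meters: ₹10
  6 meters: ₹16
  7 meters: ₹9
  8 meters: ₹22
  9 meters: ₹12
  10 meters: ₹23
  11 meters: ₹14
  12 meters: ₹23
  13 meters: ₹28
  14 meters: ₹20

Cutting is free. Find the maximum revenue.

38

Consider every possible first cut. best[k] is the best of p[i]+best[k−i] over all sellable i≤k.
best[1] = 1
best[2] = max(1+1, 2+0) = 2
best[3] = max(1+2, 2+1, 4+0) = 4
best[4] = max(1+4, 2+2, 4+1, 10+0) = 10
best[5] = max(1+10, 2+4, 4+2, 10+1, 10+0) = 11
best[6] = max(1+11, 2+10, 4+4, 10+2, 10+1, 16+0) = 16
best[7] = max(1+16, 2+11, 4+10, …, 16+1, 9+0) = 17
best[8] = max(1+17, 2+16, 4+11, …, 9+1, 22+0) = 22
best[9] = max(1+22, 2+17, 4+16, …, 22+1, 12+0) = 23
best[10] = max(1+23, 2+22, 4+17, …, 12+1, 23+0) = 26
best[11] = max(1+26, 2+23, 4+22, …, 23+1, 14+0) = 27
best[12] = max(1+27, 2+26, 4+23, …, 14+1, 23+0) = 32
best[13] = max(1+32, 2+27, 4+26, …, 23+1, 28+0) = 33
best[14] = max(1+33, 2+32, 4+27, …, 28+1, 20+0) = 38
One optimal cutting: 8 + 6 → ₹22 + ₹16 = ₹38.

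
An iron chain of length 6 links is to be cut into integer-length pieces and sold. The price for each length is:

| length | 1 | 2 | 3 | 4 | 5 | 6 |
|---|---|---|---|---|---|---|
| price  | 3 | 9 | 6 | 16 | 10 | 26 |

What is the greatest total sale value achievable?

Consider every possible first cut. best[k] is the best of p[i]+best[k−i] over all sellable i≤k.
best[1] = 3
best[2] = 9
best[3] = 12  (first piece 1, then best[2]=9)
best[4] = 18  (first piece 2, then best[2]=9)
best[5] = 21  (first piece 1, then best[4]=18)
best[6] = 27  (first piece 2, then best[4]=18)
One optimal cutting: 2 + 2 + 2 → $9 + $9 + $9 = $27.

27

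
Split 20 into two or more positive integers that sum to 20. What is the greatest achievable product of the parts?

1458

Fill f[k] for k=2..20: at each k try every first piece i and multiply by the better of (k−i) uncut or f[k−i].
Small cases: f[2]=1, f[3]=2, f[4]=4, f[5]=6, f[6]=9, f[7]=12, f[8]=18, f[9]=27, f[10]=36, f[11]=54, f[12]=81, f[13]=108.
f[14] = 2·max(12,81) = 2·81 = 162
f[15] = 3·max(12,81) = 3·81 = 243
f[16] = 2·max(14,162) = 2·162 = 324
f[17] = 2·max(15,243) = 2·243 = 486
f[18] = 3·max(15,243) = 3·243 = 729
f[19] = 2·max(17,486) = 2·486 = 972
f[20] = 2·max(18,729) = 2·729 = 1458
One optimal split: 3 + 3 + 3 + 3 + 3 + 3 + 2; product 3·3·3·3·3·3·2 = 1458.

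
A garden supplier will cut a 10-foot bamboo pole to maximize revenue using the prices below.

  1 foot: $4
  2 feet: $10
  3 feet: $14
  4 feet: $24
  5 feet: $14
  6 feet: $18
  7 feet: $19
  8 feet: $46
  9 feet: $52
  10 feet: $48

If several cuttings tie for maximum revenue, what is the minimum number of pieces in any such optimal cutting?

Consider every possible first cut. r[k] is the best of p[i]+r[k−i] over all sellable i≤k.
r[1] = 4
r[2] = max(4+4, 10+0) = 10
r[3] = max(4+10, 10+4, 14+0) = 14
r[4] = max(4+14, 10+10, 14+4, 24+0) = 24
r[5] = max(4+24, 10+14, 14+10, 24+4, 14+0) = 28
r[6] = max(4+28, 10+24, 14+14, 24+10, 14+4, 18+0) = 34
r[7] = max(4+34, 10+28, 14+24, …, 18+4, 19+0) = 38
r[8] = max(4+38, 10+34, 14+28, …, 19+4, 46+0) = 48
r[9] = max(4+48, 10+38, 14+34, …, 46+4, 52+0) = 52
r[10] = max(4+52, 10+48, 14+38, …, 52+4, 48+0) = 58
Maximum revenue is $58.
Now minimize piece count subject to staying optimal: for each k, pieces[k] = 1 + min over i with p[i]+r[k−i]=r[k] of pieces[k−i].
pieces[7] = 2
pieces[8] = 2
pieces[9] = 1
pieces[10] = 3

3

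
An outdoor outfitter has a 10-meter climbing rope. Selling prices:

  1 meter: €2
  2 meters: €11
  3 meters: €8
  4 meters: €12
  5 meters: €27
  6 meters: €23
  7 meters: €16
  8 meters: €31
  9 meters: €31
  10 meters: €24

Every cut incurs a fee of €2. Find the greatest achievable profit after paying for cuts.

52

Build net[k] bottom-up: net[k] = max over allowed piece i of (p[i] + net[k−i]) − 2 per cut.
net[1] = 2
net[2] = 11
net[3] = 11  (first piece 1, then net[2]=11)
net[4] = 20  (first piece 2, then net[2]=11)
net[5] = 27
net[6] = 29  (first piece 2, then net[4]=20)
net[7] = 36  (first piece 2, then net[5]=27)
net[8] = 38  (first piece 2, then net[6]=29)
net[9] = 45  (first piece 2, then net[7]=36)
net[10] = 52  (first piece 5, then net[5]=27)
One optimal plan: pieces 5 + 5 (1 cut) → €54 − €2 = €52.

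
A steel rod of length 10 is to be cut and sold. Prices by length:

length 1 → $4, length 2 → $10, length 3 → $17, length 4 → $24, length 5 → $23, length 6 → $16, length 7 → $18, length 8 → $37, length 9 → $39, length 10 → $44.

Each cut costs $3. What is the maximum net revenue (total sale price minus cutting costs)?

Build net[k] bottom-up: net[k] = max over allowed piece i of (p[i] + net[k−i]) − 3 per cut.
net[1] = 4
net[2] = 10
net[3] = 17
net[4] = 24
net[5] = 25  (first piece 1, then net[4]=24)
net[6] = 31  (first piece 2, then net[4]=24)
net[7] = 38  (first piece 3, then net[4]=24)
net[8] = 45  (first piece 4, then net[4]=24)
net[9] = 46  (first piece 1, then net[8]=45)
net[10] = 52  (first piece 2, then net[8]=45)
One optimal plan: pieces 4 + 4 + 2 (2 cuts) → $58 − $6 = $52.

52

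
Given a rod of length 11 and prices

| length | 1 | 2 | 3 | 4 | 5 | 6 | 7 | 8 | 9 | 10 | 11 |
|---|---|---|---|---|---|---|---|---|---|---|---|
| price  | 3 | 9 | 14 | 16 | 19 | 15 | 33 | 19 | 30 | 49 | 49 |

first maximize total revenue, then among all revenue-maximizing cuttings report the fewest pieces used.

2

Let r[k] be the best obtainable value from length k. For each k, try every first piece i and keep the best of price[i] + r[k−i].
r[1] = 3
r[2] = max(3+3, 9+0) = 9
r[3] = max(3+9, 9+3, 14+0) = 14
r[4] = max(3+14, 9+9, 14+3, 16+0) = 18
r[5] = max(3+18, 9+14, 14+9, 16+3, 19+0) = 23
r[6] = max(3+23, 9+18, 14+14, 16+9, 19+3, 15+0) = 28
r[7] = max(3+28, 9+23, 14+18, …, 15+3, 33+0) = 33
r[8] = max(3+33, 9+28, 14+23, …, 33+3, 19+0) = 37
r[9] = max(3+37, 9+33, 14+28, …, 19+3, 30+0) = 42
r[10] = max(3+42, 9+37, 14+33, …, 30+3, 49+0) = 49
r[11] = max(3+49, 9+42, 14+37, …, 49+3, 49+0) = 52
Maximum revenue is €52.
Now minimize piece count subject to staying optimal: for each k, pieces[k] = 1 + min over i with p[i]+r[k−i]=r[k] of pieces[k−i].
pieces[8] = 3
pieces[9] = 2
pieces[10] = 1
pieces[11] = 2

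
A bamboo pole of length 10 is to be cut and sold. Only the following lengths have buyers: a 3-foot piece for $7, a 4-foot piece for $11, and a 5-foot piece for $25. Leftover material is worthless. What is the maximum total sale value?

Consider every possible first cut. r[k] is the best of p[i]+r[k−i] over all sellable i≤k.
r[1] = 0
r[2] = 0
r[3] = 7
r[4] = max(7+0, 11+0) = 11
r[5] = max(7+0, 11+0, 25+0) = 25
r[6] = max(7+7, 11+0, 25+0) = 25
r[7] = max(7+11, 11+7, 25+0) = 25
r[8] = max(7+25, 11+11, 25+7) = 32
r[9] = max(7+25, 11+25, 25+11) = 36
r[10] = max(7+25, 11+25, 25+25) = 50
One optimal cutting: 5 + 5 → $50.

50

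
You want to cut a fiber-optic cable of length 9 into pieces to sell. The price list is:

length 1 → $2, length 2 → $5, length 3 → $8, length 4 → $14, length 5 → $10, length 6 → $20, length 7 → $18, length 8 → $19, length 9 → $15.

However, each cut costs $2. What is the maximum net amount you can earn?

Build v[k] bottom-up: v[k] = max over allowed piece i of (p[i] + v[k−i]) − 2 per cut.
v[1] = 2
v[2] = max(2+2-2, 5+0) = 5
v[3] = max(2+5-2, 5+2-2, 8+0) = 8
v[4] = max(2+8-2, 5+5-2, 8+2-2, 14+0) = 14
v[5] = max(2+14-2, 5+8-2, 8+5-2, 14+2-2, 10+0) = 14
v[6] = max(2+14-2, 5+14-2, 8+8-2, 14+5-2, 10+2-2, 20+0) = 20
v[7] = max(2+20-2, 5+14-2, 8+14-2, …, 20+2-2, 18+0) = 20
v[8] = max(2+20-2, 5+20-2, 8+14-2, …, 18+2-2, 19+0) = 26
v[9] = max(2+26-2, 5+20-2, 8+20-2, …, 19+2-2, 15+0) = 26
One optimal plan: pieces 4 + 4 + 1 (2 cuts) → $30 − $4 = $26.

26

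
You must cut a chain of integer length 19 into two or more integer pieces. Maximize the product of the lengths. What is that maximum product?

Define m[k] = max over 1≤i<k of i · max(k−i, m[k−i]); the inner max lets the remainder stay uncut if that's better.
m[2] = 1·max(1,0) = 1·1 = 1
m[3] = 1·max(2,1) = 1·2 = 2
m[4] = 2·max(2,1) = 2·2 = 4
m[5] = 2·max(3,2) = 2·3 = 6
m[6] = 3·max(3,2) = 3·3 = 9
m[7] = 2·max(5,6) = 2·6 = 12
m[8] = 2·max(6,9) = 2·9 = 18
m[9] = 3·max(6,9) = 3·9 = 27
m[10] = 2·max(8,18) = 2·18 = 36
m[11] = 2·max(9,27) = 2·27 = 54
m[12] = 3·max(9,27) = 3·27 = 81
m[13] = 2·max(11,54) = 2·54 = 108
m[14] = 2·max(12,81) = 2·81 = 162
m[15] = 3·max(12,81) = 3·81 = 243
m[16] = 2·max(14,162) = 2·162 = 324
m[17] = 2·max(15,243) = 2·243 = 486
m[18] = 3·max(15,243) = 3·243 = 729
m[19] = 2·max(17,486) = 2·486 = 972
One optimal split: 3 + 3 + 3 + 3 + 3 + 2 + 2; product 3·3·3·3·3·2·2 = 972.

972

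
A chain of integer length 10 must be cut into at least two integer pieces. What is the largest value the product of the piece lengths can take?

Let g[k] be the best product for length k (with at least one cut). For each first piece i, the rest contributes max(k−i, g[k−i]).
Small cases: g[2]=1, g[3]=2.
g[4] = 2×max(2,1) = 2×2 = 4
g[5] = 2×max(3,2) = 2×3 = 6
g[6] = 3×max(3,2) = 3×3 = 9
g[7] = 2×max(5,6) = 2×6 = 12
g[8] = 2×max(6,9) = 2×9 = 18
g[9] = 3×max(6,9) = 3×9 = 27
g[10] = 2×max(8,18) = 2×18 = 36
One optimal split: 3 + 3 + 2 + 2; product 3×3×2×2 = 36.

36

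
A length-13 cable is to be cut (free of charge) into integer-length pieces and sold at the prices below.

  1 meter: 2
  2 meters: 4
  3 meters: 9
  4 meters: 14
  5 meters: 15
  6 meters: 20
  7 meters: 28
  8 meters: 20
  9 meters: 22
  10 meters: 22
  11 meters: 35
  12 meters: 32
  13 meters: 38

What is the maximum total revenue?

48

Consider every possible first cut. v[k] is the best of p[i]+v[k−i] over all sellable i≤k.
v[1] = 2
v[2] = 4  (first piece 1, then v[1]=2)
v[3] = 9
v[4] = 14
v[5] = 16  (first piece 1, then v[4]=14)
v[6] = 20
v[7] = 28
v[8] = 30  (first piece 1, then v[7]=28)
v[9] = 32  (first piece 1, then v[8]=30)
v[10] = 37  (first piece 3, then v[7]=28)
v[11] = 42  (first piece 4, then v[7]=28)
v[12] = 44  (first piece 1, then v[11]=42)
v[13] = 48  (first piece 6, then v[7]=28)
One optimal cutting: 7 + 6 → 28 + 20 = 48.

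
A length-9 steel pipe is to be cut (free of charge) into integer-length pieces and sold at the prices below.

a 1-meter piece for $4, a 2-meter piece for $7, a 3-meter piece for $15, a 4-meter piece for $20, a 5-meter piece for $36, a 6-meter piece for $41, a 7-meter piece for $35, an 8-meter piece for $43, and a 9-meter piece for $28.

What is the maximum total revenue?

Let R[k] be the best obtainable value from length k. For each k, try every first piece i and keep the best of price[i] + R[k−i].
R[1] = 4
R[2] = 8  (first piece 1, then R[1]=4)
R[3] = 15
R[4] = 20
R[5] = 36
R[6] = 41
R[7] = 45  (first piece 1, then R[6]=41)
R[8] = 51  (first piece 3, then R[5]=36)
R[9] = 56  (first piece 3, then R[6]=41)
One optimal cutting: 6 + 3 → $41 + $15 = $56.

56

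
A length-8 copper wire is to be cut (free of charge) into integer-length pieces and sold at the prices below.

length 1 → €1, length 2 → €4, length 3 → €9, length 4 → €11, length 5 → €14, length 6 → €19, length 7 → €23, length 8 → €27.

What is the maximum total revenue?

Let R[k] be the best obtainable value from length k. For each k, try every first piece i and keep the best of price[i] + R[k−i].
R[1] = 1
R[2] = max(1+1, 4+0) = 4
R[3] = max(1+4, 4+1, 9+0) = 9
R[4] = max(1+9, 4+4, 9+1, 11+0) = 11
R[5] = max(1+11, 4+9, 9+4, 11+1, 14+0) = 14
R[6] = max(1+14, 4+11, 9+9, 11+4, 14+1, 19+0) = 19
R[7] = max(1+19, 4+14, 9+11, …, 19+1, 23+0) = 23
R[8] = max(1+23, 4+19, 9+14, …, 23+1, 27+0) = 27
Best is to sell the whole 8-meter piece uncut for €27.

27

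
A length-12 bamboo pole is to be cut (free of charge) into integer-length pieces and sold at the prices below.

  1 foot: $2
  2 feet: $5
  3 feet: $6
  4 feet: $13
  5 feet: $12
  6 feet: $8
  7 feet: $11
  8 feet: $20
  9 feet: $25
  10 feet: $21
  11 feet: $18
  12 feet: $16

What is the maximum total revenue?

Let best[k] be the best obtainable value from length k. For each k, try every first piece i and keep the best of price[i] + best[k−i].
best[1] = 2
best[2] = max(2+2, 5+0) = 5
best[3] = max(2+5, 5+2, 6+0) = 7
best[4] = max(2+7, 5+5, 6+2, 13+0) = 13
best[5] = max(2+13, 5+7, 6+5, 13+2, 12+0) = 15
best[6] = max(2+15, 5+13, 6+7, 13+5, 12+2, 8+0) = 18
best[7] = max(2+18, 5+15, 6+13, …, 8+2, 11+0) = 20
best[8] = max(2+20, 5+18, 6+15, …, 11+2, 20+0) = 26
best[9] = max(2+26, 5+20, 6+18, …, 20+2, 25+0) = 28
best[10] = max(2+28, 5+26, 6+20, …, 25+2, 21+0) = 31
best[11] = max(2+31, 5+28, 6+26, …, 21+2, 18+0) = 33
best[12] = max(2+33, 5+31, 6+28, …, 18+2, 16+0) = 39
One optimal cutting: 4 + 4 + 4 → $13 + $13 + $13 = $39.

39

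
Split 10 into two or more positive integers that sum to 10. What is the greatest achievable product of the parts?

36

Let m[k] be the best product for length k (with at least one cut). For each first piece i, the rest contributes max(k−i, m[k−i]).
m[2] = 1×max(1,0) = 1×1 = 1
m[3] = max(1×2, 2×1) = 2
m[4] = max(1×3, 2×2, 3×1) = 4
m[5] = max(1×4, 2×3, 3×2, 4×1) = 6
m[6] = max(1×6, 2×4, 3×3, 4×2, 5×1) = 9
m[7] = max(1×9, 2×6, 3×4, 4×3, 5×2, 6×1) = 12
m[8] = max(1×12, 2×9, 3×6, …, 6×2, 7×1) = 18
m[9] = max(1×18, 2×12, 3×9, …, 7×2, 8×1) = 27
m[10] = max(1×27, 2×18, 3×12, …, 8×2, 9×1) = 36
One optimal split: 3 + 3 + 2 + 2; product 3×3×2×2 = 36.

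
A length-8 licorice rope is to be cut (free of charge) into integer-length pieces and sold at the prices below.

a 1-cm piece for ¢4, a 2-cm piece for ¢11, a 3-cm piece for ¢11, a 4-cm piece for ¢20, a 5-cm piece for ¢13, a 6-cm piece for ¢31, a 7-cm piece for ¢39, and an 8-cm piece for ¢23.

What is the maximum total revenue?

44

Consider every possible first cut. best[k] is the best of p[i]+best[k−i] over all sellable i≤k.
best[1] = 4
best[2] = 11
best[3] = 15  (first piece 1, then best[2]=11)
best[4] = 22  (first piece 2, then best[2]=11)
best[5] = 26  (first piece 1, then best[4]=22)
best[6] = 33  (first piece 2, then best[4]=22)
best[7] = 39
best[8] = 44  (first piece 2, then best[6]=33)
One optimal cutting: 2 + 2 + 2 + 2 → ¢11 + ¢11 + ¢11 + ¢11 = ¢44.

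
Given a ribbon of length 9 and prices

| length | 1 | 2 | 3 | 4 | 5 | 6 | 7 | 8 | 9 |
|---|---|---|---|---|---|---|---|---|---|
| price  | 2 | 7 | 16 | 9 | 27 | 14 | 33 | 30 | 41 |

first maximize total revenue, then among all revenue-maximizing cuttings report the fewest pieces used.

Let r[k] be the best obtainable value from length k. For each k, try every first piece i and keep the best of price[i] + r[k−i].
r[1] = 2
r[2] = 7
r[3] = 16
r[4] = 18  (first piece 1, then r[3]=16)
r[5] = 27
r[6] = 32  (first piece 3, then r[3]=16)
r[7] = 34  (first piece 1, then r[6]=32)
r[8] = 43  (first piece 3, then r[5]=27)
r[9] = 48  (first piece 3, then r[6]=32)
Maximum revenue is ¢48.
Now minimize piece count subject to staying optimal: for each k, pieces[k] = 1 + min over i with p[i]+r[k−i]=r[k] of pieces[k−i].
pieces[6] = 2
pieces[7] = 2
pieces[8] = 2
pieces[9] = 3

3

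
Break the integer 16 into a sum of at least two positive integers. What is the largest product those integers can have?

Define P[k] = max over 1≤i<k of i · max(k−i, P[k−i]); the inner max lets the remainder stay uncut if that's better.
Small cases: P[2]=1, P[3]=2, P[4]=4, P[5]=6, P[6]=9, P[7]=12, P[8]=18.
P[9] = 3·max(6,9) = 3·9 = 27
P[10] = 2·max(8,18) = 2·18 = 36
P[11] = 2·max(9,27) = 2·27 = 54
P[12] = 3·max(9,27) = 3·27 = 81
P[13] = 2·max(11,54) = 2·54 = 108
P[14] = 2·max(12,81) = 2·81 = 162
P[15] = 3·max(12,81) = 3·81 = 243
P[16] = 2·max(14,162) = 2·162 = 324
One optimal split: 3 + 3 + 3 + 3 + 2 + 2; product 3·3·3·3·2·2 = 324.

324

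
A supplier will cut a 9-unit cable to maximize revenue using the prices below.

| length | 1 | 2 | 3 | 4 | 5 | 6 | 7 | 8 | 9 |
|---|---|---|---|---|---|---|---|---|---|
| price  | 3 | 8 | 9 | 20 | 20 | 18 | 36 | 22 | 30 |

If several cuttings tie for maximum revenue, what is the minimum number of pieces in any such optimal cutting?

Consider every possible first cut. r[k] is the best of p[i]+r[k−i] over all sellable i≤k.
r[1] = 3
r[2] = max(3+3, 8+0) = 8
r[3] = max(3+8, 8+3, 9+0) = 11
r[4] = max(3+11, 8+8, 9+3, 20+0) = 20
r[5] = max(3+20, 8+11, 9+8, 20+3, 20+0) = 23
r[6] = max(3+23, 8+20, 9+11, 20+8, 20+3, 18+0) = 28
r[7] = max(3+28, 8+23, 9+20, …, 18+3, 36+0) = 36
r[8] = max(3+36, 8+28, 9+23, …, 36+3, 22+0) = 40
r[9] = max(3+40, 8+36, 9+28, …, 22+3, 30+0) = 44
Maximum revenue is 44.
Now minimize piece count subject to staying optimal: for each k, pieces[k] = 1 + min over i with p[i]+r[k−i]=r[k] of pieces[k−i].
pieces[6] = 2
pieces[7] = 1
pieces[8] = 2
pieces[9] = 2

2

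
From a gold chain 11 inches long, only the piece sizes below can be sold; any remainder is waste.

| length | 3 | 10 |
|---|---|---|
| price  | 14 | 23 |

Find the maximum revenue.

42

Consider every possible first cut. r[k] is the best of p[i]+r[k−i] over all sellable i≤k.
r[1] = 0
r[2] = 0
r[3] = 14
r[4] = 14
r[5] = 14
r[6] = 28  (first piece 3, then r[3]=14)
r[7] = 28
r[8] = 28
r[9] = 42  (first piece 3, then r[6]=28)
r[10] = 42
r[11] = 42
One optimal cutting: pieces 3 + 3 + 3 with 2 inches of scrap → $42.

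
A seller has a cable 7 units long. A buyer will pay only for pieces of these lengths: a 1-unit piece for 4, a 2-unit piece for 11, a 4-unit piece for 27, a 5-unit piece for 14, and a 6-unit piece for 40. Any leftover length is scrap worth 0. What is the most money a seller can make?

Build f[k] bottom-up: f[k] = max over allowed piece i of (p[i] + f[k−i]).
f[1] = 4
f[2] = max(4+4, 11+0) = 11
f[3] = max(4+11, 11+4) = 15
f[4] = max(4+15, 11+11, 27+0) = 27
f[5] = max(4+27, 11+15, 27+4, 14+0) = 31
f[6] = max(4+31, 11+27, 27+11, 14+4, 40+0) = 40
f[7] = max(4+40, 11+31, 27+15, 14+11, 40+4) = 44
One optimal cutting: 6 + 1 → 44.

44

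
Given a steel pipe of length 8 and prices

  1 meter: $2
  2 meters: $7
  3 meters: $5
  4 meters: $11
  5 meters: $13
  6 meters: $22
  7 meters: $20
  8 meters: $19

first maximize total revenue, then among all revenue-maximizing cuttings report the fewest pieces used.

Let r[k] be the best obtainable value from length k. For each k, try every first piece i and keep the best of price[i] + r[k−i].
r[1] = 2
r[2] = max(2+2, 7+0) = 7
r[3] = max(2+7, 7+2, 5+0) = 9
r[4] = max(2+9, 7+7, 5+2, 11+0) = 14
r[5] = max(2+14, 7+9, 5+7, 11+2, 13+0) = 16
r[6] = max(2+16, 7+14, 5+9, 11+7, 13+2, 22+0) = 22
r[7] = max(2+22, 7+16, 5+14, …, 22+2, 20+0) = 24
r[8] = max(2+24, 7+22, 5+16, …, 20+2, 19+0) = 29
Maximum revenue is $29.
Now minimize piece count subject to staying optimal: for each k, pieces[k] = 1 + min over i with p[i]+r[k−i]=r[k] of pieces[k−i].
pieces[5] = 3
pieces[6] = 1
pieces[7] = 2
pieces[8] = 2

2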